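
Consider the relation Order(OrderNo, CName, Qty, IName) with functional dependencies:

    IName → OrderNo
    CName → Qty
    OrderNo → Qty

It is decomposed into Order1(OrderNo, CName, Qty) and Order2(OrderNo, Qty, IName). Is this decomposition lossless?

No

Common attributes: Order1 ∩ Order2 = {OrderNo, Qty}.
No dependency enlarges {OrderNo, Qty}, so (OrderNo, Qty)⁺ = {OrderNo, Qty}.
The closure contains neither all of Order1 = {OrderNo, CName, Qty} nor all of Order2 = {OrderNo, Qty, IName}, so the common attributes are not a superkey of either fragment. The join is lossy.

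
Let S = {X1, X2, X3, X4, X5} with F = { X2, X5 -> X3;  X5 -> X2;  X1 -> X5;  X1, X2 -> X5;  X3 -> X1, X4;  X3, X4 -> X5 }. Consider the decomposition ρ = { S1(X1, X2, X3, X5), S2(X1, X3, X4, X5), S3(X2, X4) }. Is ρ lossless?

Chase test. Columns are X1, X2, X3, X4, X5; row i has aⱼ where attribute j ∈ Si, else bᵢⱼ.
Initial tableau (one row per fragment):
  row 1: a1 a2 a3 b14 a5
  row 2: a1 b22 a3 a4 a5
  row 3: b31 a2 b33 a4 b35
Rows 1 and 2 agree on X5; apply X5→X2 and equate their X2 entries.
Rows 1 and 2 agree on X3; apply X3→X1, X4 and equate their X1, X4 entries.
Row 1 is now all distinguished symbols — the join is lossless.

Yes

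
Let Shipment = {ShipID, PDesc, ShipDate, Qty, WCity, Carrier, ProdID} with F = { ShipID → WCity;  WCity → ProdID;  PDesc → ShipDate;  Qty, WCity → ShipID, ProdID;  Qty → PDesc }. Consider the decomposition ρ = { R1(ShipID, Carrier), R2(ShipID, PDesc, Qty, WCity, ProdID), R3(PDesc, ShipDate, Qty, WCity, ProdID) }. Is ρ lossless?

No

Chase test. Columns are ShipID, PDesc, ShipDate, Qty, WCity, Carrier, ProdID; row i has aⱼ where attribute j ∈ Ri, else bᵢⱼ.
Initial tableau (one row per fragment):
  row 1: a1 b12 b13 b14 b15 a6 b17
  row 2: a1 a2 b23 a4 a5 b26 a7
  row 3: b31 a2 a3 a4 a5 b36 a7
Rows 1 and 2 agree on ShipID; apply ShipID→WCity and equate their WCity entries.
Rows 1 and 2 agree on WCity; apply WCity→ProdID and equate their ProdID entries.
Rows 2 and 3 agree on PDesc; apply PDesc→ShipDate and equate their ShipDate entries.
Rows 2 and 3 agree on Qty, WCity; apply Qty, WCity→ShipID, ProdID and equate their ShipID, ProdID entries.
No row becomes fully distinguished — the join is lossy.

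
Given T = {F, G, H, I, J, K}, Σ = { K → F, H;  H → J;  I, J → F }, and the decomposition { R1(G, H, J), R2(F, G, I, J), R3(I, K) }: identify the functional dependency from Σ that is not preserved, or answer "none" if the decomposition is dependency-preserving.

Check K → F, H: no single fragment contains all of {F, H, K}, and the restricted closure of {K} across the fragments never reaches {F, H}.
H → J is preserved.
I, J → F is preserved.

K → F, H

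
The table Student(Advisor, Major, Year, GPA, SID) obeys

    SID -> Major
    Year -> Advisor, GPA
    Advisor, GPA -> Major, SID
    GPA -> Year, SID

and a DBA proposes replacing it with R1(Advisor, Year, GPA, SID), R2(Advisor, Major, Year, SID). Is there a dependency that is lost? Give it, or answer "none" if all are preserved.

SID → Major lies within R2.
Year → Advisor, GPA lies within R1.
Advisor, GPA → Major, SID: restricted closure across fragments reaches Major, SID.
GPA → Year, SID lies within R1.
Every dependency is enforceable on the fragments, so the decomposition is dependency-preserving.

none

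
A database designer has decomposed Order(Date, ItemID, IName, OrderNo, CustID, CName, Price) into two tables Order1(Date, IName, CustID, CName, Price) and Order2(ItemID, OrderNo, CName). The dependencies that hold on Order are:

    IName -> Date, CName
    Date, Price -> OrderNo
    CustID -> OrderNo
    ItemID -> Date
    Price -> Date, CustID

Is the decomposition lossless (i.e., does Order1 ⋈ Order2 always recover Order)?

Common attributes: Order1 ∩ Order2 = {CName}.
No dependency enlarges {CName}, so (CName)⁺ = {CName}.
The closure contains neither all of Order1 = {Date, IName, CustID, CName, Price} nor all of Order2 = {ItemID, OrderNo, CName}, so the common attributes are not a superkey of either fragment. The join is lossy.

No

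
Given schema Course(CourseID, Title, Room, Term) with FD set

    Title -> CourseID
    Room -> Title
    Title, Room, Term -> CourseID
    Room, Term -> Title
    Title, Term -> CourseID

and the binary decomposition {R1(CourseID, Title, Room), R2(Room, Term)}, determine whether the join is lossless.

Common attributes: R1 ∩ R2 = {Room}.
Closure of {Room}: Room → Title applies, adding Title; Title → CourseID applies, adding CourseID. So (Room)⁺ = {CourseID, Title, Room}.
This closure contains every attribute of R1, so R1 ∩ R2 → R1. The join is lossless.

Yes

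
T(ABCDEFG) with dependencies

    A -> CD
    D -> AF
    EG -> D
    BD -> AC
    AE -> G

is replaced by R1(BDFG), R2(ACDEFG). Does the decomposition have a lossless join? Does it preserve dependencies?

Lossless test: (DFG)⁺ = {ACDFG}, which is a superkey of neither fragment — lossy.
Dependency preservation: BD → AC is not contained in any single fragment, but the restricted closure of its left-hand side across the fragments still reaches the right-hand side; the remaining FDs each lie inside some fragment. All dependencies are preserved.

lossy but dependency-preserving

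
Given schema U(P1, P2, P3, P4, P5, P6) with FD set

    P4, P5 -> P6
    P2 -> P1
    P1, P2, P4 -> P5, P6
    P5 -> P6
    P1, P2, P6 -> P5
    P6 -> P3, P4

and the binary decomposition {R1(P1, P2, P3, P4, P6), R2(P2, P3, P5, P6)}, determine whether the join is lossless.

Yes

Common attributes: R1 ∩ R2 = {P2, P3, P6}.
Closure of {P2, P3, P6}: P2 → P1 applies, adding P1; P1, P2, P6 → P5 applies, adding P5; P6 → P3, P4 applies, adding P4. So (P2, P3, P6)⁺ = {P1, P2, P3, P4, P5, P6}.
This closure contains every attribute of R1, so R1 ∩ R2 → R1. The join is lossless.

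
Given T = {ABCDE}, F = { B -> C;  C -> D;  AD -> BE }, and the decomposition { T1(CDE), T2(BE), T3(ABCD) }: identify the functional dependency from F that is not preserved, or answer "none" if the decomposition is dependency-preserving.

Check AD → BE: no single fragment contains all of {ABDE}, and the restricted closure of {AD} across the fragments never reaches {BE}.
B → C is preserved.
C → D is preserved.

AD -> BE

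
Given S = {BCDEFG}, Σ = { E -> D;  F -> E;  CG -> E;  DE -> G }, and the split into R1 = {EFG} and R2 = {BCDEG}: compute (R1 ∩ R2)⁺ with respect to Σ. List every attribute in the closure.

DEG

R1 ∩ R2 = {EG}.
E → D applies, adding D
Closure: {DEG}.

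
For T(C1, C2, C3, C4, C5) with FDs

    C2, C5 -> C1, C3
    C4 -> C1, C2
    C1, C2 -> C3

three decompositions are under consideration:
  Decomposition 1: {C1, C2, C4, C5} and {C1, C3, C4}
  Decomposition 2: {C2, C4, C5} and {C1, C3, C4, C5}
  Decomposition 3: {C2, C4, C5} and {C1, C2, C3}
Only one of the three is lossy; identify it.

Decomposition 1: common = {C1, C4}, closure = {C1, C2, C3, C4} → lossless.
Decomposition 2: common = {C4, C5}, closure = {C1, C2, C3, C4, C5} → lossless.
Decomposition 3: common = {C2}, closure = {C2} → lossy.

Decomposition 3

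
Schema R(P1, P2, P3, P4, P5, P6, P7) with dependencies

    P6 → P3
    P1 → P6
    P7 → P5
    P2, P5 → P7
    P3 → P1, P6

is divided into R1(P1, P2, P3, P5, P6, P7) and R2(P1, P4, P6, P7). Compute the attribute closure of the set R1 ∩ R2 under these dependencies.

R1 ∩ R2 = {P1, P6, P7}.
P6 → P3 applies, adding P3
P7 → P5 applies, adding P5
Closure: {P1, P3, P5, P6, P7}.

P1, P3, P5, P6, P7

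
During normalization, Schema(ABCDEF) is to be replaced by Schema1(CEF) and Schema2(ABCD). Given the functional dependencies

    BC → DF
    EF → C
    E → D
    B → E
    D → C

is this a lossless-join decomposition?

No

Common attributes: Schema1 ∩ Schema2 = {C}.
No dependency enlarges {C}, so (C)⁺ = {C}.
The closure contains neither all of Schema1 = {CEF} nor all of Schema2 = {ABCD}, so the common attributes are not a superkey of either fragment. The join is lossy.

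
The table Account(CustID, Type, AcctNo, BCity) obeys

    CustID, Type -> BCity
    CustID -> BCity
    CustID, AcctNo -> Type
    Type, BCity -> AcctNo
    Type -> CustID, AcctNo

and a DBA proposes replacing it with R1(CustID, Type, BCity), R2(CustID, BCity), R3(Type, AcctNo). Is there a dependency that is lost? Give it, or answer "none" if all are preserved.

Check CustID, AcctNo → Type: no single fragment contains all of {CustID, Type, AcctNo}, and the restricted closure of {CustID, AcctNo} across the fragments never reaches {Type}.
CustID, Type → BCity is preserved.
CustID → BCity is preserved.
Type, BCity → AcctNo is preserved.
Type → CustID, AcctNo is preserved.

CustID, AcctNo -> Type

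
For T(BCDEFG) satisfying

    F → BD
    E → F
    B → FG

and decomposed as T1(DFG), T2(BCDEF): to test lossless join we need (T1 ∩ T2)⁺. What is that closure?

BDFG

T1 ∩ T2 = {DF}.
F → BD applies, adding B
B → FG applies, adding G
Closure: {BDFG}.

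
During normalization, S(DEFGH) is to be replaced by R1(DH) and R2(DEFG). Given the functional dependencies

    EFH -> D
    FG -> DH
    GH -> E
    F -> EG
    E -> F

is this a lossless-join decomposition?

Common attributes: R1 ∩ R2 = {D}.
No dependency enlarges {D}, so (D)⁺ = {D}.
The closure contains neither all of R1 = {DH} nor all of R2 = {DEFG}, so the common attributes are not a superkey of either fragment. The join is lossy.

No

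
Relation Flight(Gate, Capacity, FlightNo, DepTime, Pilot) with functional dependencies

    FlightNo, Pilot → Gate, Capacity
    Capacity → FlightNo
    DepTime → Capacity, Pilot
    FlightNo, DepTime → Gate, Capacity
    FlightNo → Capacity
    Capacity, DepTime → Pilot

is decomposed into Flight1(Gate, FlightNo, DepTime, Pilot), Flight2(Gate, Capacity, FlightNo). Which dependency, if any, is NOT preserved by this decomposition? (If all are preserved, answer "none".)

FlightNo, Pilot → Gate, Capacity: restricted closure across fragments reaches Gate, Capacity.
Capacity → FlightNo lies within Flight2.
DepTime → Capacity, Pilot: restricted closure across fragments reaches Capacity, Pilot.
FlightNo, DepTime → Gate, Capacity: restricted closure across fragments reaches Gate, Capacity.
FlightNo → Capacity lies within Flight2.
Capacity, DepTime → Pilot: restricted closure across fragments reaches Pilot.
Every dependency is enforceable on the fragments, so the decomposition is dependency-preserving.

none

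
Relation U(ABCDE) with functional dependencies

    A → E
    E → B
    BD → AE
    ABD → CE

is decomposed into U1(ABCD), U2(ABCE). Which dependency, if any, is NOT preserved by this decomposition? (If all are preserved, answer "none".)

none

A → E lies within U2.
E → B lies within U2.
BD → AE: restricted closure across fragments reaches AE.
ABD → CE: restricted closure across fragments reaches CE.
Every dependency is enforceable on the fragments, so the decomposition is dependency-preserving.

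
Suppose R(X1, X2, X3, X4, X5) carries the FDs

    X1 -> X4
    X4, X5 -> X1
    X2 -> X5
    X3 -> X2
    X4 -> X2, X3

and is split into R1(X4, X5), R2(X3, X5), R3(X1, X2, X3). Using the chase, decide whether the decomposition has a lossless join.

Chase test. Columns are X1, X2, X3, X4, X5; row i has aⱼ where attribute j ∈ Ri, else bᵢⱼ.
Initial tableau (one row per fragment):
  row 1: b11 b12 b13 a4 a5
  row 2: b21 b22 a3 b24 a5
  row 3: a1 a2 a3 b34 b35
Rows 2 and 3 agree on X3; apply X3→X2 and equate their X2 entries.
Rows 2 and 3 agree on X2; apply X2→X5 and equate their X5 entries.
No row becomes fully distinguished — the join is lossy.

No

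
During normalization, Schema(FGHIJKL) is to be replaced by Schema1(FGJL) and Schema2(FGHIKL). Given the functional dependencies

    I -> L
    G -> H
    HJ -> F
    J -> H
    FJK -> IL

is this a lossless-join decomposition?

No

Common attributes: Schema1 ∩ Schema2 = {FGL}.
Closure of {FGL}: G → H applies, adding H. So (FGL)⁺ = {FGHL}.
The closure contains neither all of Schema1 = {FGJL} nor all of Schema2 = {FGHIKL}, so the common attributes are not a superkey of either fragment. The join is lossy.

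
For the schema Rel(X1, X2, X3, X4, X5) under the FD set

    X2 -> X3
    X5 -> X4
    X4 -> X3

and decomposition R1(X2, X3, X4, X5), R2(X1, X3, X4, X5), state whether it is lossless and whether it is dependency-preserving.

lossy but dependency-preserving

Lossless test: (X3, X4, X5)⁺ = {X3, X4, X5}, which is a superkey of neither fragment — lossy.
Dependency preservation: every FD's attributes lie within a single fragment, so each can be enforced locally — preserved.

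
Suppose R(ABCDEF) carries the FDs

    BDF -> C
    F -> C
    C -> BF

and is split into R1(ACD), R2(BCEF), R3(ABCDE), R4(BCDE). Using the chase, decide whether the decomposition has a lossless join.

Yes

Chase test. Columns are ABCDEF; row i has aⱼ where attribute j ∈ Ri, else bᵢⱼ.
Initial tableau (one row per fragment):
  row 1: a1 b12 a3 a4 b15 b16
  row 2: b21 a2 a3 b24 a5 a6
  row 3: a1 a2 a3 a4 a5 b36
  row 4: b41 a2 a3 a4 a5 b46
Rows 1 and 2 agree on C; apply C→BF and equate their BF entries.
Rows 1 and 3 agree on C; apply C→BF and equate their BF entries.
Rows 1 and 4 agree on C; apply C→BF and equate their BF entries.
Row 3 is now all distinguished symbols — the join is lossless.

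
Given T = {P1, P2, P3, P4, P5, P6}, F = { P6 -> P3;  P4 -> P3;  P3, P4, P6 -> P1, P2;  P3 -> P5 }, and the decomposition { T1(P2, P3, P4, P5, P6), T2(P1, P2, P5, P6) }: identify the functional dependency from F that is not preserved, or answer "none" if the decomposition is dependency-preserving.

Check P3, P4, P6 → P1, P2: no single fragment contains all of {P1, P2, P3, P4, P6}, and the restricted closure of {P3, P4, P6} across the fragments never reaches {P1, P2}.
P6 → P3 is preserved.
P4 → P3 is preserved.
P3 → P5 is preserved.

P3, P4, P6 -> P1, P2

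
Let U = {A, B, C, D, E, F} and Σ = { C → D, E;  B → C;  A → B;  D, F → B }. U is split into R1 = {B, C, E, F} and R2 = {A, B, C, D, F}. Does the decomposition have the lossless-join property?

Yes

Common attributes: R1 ∩ R2 = {B, C, F}.
Closure of {B, C, F}: C → D, E applies, adding D, E. So (B, C, F)⁺ = {B, C, D, E, F}.
This closure contains every attribute of R1, so R1 ∩ R2 → R1. The join is lossless.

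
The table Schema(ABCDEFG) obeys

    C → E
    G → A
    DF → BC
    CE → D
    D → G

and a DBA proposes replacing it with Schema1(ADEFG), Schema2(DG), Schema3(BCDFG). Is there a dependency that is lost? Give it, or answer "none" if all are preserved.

Check C → E: no single fragment contains all of {CE}, and the restricted closure of {C} across the fragments never reaches {E}.
G → A is preserved.
DF → BC is preserved.
CE → D is preserved.
D → G is preserved.

C → E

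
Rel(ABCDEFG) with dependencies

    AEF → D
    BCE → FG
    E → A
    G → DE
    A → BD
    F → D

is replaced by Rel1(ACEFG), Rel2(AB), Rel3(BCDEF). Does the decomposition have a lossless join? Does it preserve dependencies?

lossless but not dependency-preserving

Lossless test (chase): Rows 1 and 3 agree on E; apply E→A and equate their A entries. Rows 1 and 2 agree on A; apply A→BD and equate their BD entries. Rows 1 and 3 agree on A; apply A→BD and equate their BD entries. Rows 1 and 3 agree on BCE; apply BCE→FG and equate their FG entries. Row 1 is now all distinguished symbols — the join is lossless.
Dependency preservation: the restricted closure of {A} across the fragments never reaches {BD}, so A → BD cannot be enforced without a join — not preserved.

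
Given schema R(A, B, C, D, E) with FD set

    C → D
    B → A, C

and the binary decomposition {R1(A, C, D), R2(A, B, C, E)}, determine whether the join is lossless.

Yes

Common attributes: R1 ∩ R2 = {A, C}.
Closure of {A, C}: C → D applies, adding D. So (A, C)⁺ = {A, C, D}.
This closure contains every attribute of R1, so R1 ∩ R2 → R1. The join is lossless.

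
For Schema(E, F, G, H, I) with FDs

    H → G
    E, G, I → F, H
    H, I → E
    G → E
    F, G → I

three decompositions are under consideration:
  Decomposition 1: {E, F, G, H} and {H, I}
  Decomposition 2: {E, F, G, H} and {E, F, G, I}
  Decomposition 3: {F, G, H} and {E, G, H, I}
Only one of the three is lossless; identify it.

Decomposition 1: common = {H}, closure = {E, G, H} → lossy.
Decomposition 2: common = {E, F, G}, closure = {E, F, G, H, I} → lossless.
Decomposition 3: common = {G, H}, closure = {E, G, H} → lossy.

Decomposition 2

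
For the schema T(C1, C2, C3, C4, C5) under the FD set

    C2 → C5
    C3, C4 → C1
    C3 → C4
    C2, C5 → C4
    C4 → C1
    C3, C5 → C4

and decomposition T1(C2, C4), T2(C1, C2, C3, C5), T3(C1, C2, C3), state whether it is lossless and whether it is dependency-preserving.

Lossless test (chase): Rows 1 and 2 agree on C2; apply C2→C5 and equate their C5 entries. Rows 1 and 3 agree on C2; apply C2→C5 and equate their C5 entries. Rows 2 and 3 agree on C3; apply C3→C4 and equate their C4 entries. Rows 1 and 2 agree on C2, C5; apply C2, C5→C4 and equate their C4 entries. Rows 1 and 2 agree on C4; apply C4→C1 and equate their C1 entries. Row 2 is now all distinguished symbols — the join is lossless.
Dependency preservation: the restricted closure of {C3} across the fragments never reaches {C4}, so C3 → C4 cannot be enforced without a join — not preserved.

lossless but not dependency-preserving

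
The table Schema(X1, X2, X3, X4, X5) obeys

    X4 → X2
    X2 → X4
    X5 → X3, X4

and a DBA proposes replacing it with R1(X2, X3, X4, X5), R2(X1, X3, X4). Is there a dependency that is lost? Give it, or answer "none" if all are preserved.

X4 → X2 lies within R1.
X2 → X4 lies within R1.
X5 → X3, X4 lies within R1.
Every dependency is enforceable on the fragments, so the decomposition is dependency-preserving.

none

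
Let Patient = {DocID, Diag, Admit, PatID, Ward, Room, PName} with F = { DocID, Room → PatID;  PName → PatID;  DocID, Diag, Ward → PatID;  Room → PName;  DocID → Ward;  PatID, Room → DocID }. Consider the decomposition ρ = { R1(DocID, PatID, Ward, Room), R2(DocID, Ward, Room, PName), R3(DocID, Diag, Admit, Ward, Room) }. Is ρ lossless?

Chase test. Columns are DocID, Diag, Admit, PatID, Ward, Room, PName; row i has aⱼ where attribute j ∈ Ri, else bᵢⱼ.
Initial tableau (one row per fragment):
  row 1: a1 b12 b13 a4 a5 a6 b17
  row 2: a1 b22 b23 b24 a5 a6 a7
  row 3: a1 a2 a3 b34 a5 a6 b37
Rows 1 and 2 agree on DocID, Room; apply DocID, Room→PatID and equate their PatID entries.
Rows 1 and 3 agree on DocID, Room; apply DocID, Room→PatID and equate their PatID entries.
Rows 1 and 2 agree on Room; apply Room→PName and equate their PName entries.
Rows 1 and 3 agree on Room; apply Room→PName and equate their PName entries.
Row 3 is now all distinguished symbols — the join is lossless.

Yes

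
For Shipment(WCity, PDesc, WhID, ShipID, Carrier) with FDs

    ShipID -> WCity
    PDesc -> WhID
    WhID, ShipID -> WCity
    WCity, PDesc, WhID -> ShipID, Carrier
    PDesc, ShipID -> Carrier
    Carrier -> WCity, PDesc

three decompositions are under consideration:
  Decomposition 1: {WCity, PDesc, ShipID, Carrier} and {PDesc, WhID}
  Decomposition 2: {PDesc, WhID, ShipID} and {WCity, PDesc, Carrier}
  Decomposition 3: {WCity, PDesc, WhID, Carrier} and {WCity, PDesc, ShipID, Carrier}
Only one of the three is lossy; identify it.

Decomposition 2

Decomposition 1: common = {PDesc}, closure = {PDesc, WhID} → lossless.
Decomposition 2: common = {PDesc}, closure = {PDesc, WhID} → lossy.
Decomposition 3: common = {WCity, PDesc, Carrier}, closure = {WCity, PDesc, WhID, ShipID, Carrier} → lossless.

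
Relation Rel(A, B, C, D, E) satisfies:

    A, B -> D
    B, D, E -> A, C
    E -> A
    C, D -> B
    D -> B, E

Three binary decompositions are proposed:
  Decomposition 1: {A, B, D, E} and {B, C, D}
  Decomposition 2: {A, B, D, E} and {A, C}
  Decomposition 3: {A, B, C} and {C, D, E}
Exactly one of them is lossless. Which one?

Decomposition 1

Decomposition 1: common = {B, D}, closure = {A, B, C, D, E} → lossless.
Decomposition 2: common = {A}, closure = {A} → lossy.
Decomposition 3: common = {C}, closure = {C} → lossy.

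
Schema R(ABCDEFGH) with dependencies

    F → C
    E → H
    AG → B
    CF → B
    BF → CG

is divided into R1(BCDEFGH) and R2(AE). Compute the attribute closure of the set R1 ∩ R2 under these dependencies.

EH

R1 ∩ R2 = {E}.
E → H applies, adding H
Closure: {EH}.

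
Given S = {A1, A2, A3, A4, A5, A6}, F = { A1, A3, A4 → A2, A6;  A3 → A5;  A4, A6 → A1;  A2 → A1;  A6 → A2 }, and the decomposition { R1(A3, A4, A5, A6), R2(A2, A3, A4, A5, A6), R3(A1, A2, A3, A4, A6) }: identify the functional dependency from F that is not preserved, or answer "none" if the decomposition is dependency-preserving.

A1, A3, A4 → A2, A6 lies within R3.
A3 → A5 lies within R1.
A4, A6 → A1 lies within R3.
A2 → A1 lies within R3.
A6 → A2 lies within R2.
Every dependency is enforceable on the fragments, so the decomposition is dependency-preserving.

none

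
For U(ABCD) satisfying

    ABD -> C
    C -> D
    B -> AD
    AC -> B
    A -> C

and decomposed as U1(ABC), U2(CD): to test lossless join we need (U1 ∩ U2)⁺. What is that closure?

CD

U1 ∩ U2 = {C}.
C → D applies, adding D
Closure: {CD}.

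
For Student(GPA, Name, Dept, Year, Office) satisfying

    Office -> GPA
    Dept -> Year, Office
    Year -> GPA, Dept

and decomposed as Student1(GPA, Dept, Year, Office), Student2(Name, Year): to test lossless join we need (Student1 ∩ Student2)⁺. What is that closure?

GPA, Dept, Year, Office

Student1 ∩ Student2 = {Year}.
Year → GPA, Dept applies, adding GPA, Dept
Dept → Year, Office applies, adding Office
Closure: {GPA, Dept, Year, Office}.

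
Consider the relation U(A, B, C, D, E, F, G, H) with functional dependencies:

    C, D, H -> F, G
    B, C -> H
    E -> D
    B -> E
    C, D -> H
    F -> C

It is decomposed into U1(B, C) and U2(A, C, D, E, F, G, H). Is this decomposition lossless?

No

Common attributes: U1 ∩ U2 = {C}.
No dependency enlarges {C}, so (C)⁺ = {C}.
The closure contains neither all of U1 = {B, C} nor all of U2 = {A, C, D, E, F, G, H}, so the common attributes are not a superkey of either fragment. The join is lossy.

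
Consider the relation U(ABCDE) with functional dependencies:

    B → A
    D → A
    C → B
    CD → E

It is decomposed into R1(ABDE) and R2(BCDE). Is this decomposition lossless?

Common attributes: R1 ∩ R2 = {BDE}.
Closure of {BDE}: B → A applies, adding A. So (BDE)⁺ = {ABDE}.
This closure contains every attribute of R1, so R1 ∩ R2 → R1. The join is lossless.

Yes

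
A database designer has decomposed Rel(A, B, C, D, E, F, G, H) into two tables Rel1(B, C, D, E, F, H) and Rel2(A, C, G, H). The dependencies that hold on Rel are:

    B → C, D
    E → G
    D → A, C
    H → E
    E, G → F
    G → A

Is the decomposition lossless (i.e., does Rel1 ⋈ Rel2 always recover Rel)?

Yes

Common attributes: Rel1 ∩ Rel2 = {C, H}.
Closure of {C, H}: H → E applies, adding E; E → G applies, adding G; E, G → F applies, adding F; G → A applies, adding A. So (C, H)⁺ = {A, C, E, F, G, H}.
This closure contains every attribute of Rel2, so Rel1 ∩ Rel2 → Rel2. The join is lossless.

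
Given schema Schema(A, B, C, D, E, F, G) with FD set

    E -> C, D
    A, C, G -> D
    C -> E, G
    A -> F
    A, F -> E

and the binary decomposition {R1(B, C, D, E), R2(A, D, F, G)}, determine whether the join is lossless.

No

Common attributes: R1 ∩ R2 = {D}.
No dependency enlarges {D}, so (D)⁺ = {D}.
The closure contains neither all of R1 = {B, C, D, E} nor all of R2 = {A, D, F, G}, so the common attributes are not a superkey of either fragment. The join is lossy.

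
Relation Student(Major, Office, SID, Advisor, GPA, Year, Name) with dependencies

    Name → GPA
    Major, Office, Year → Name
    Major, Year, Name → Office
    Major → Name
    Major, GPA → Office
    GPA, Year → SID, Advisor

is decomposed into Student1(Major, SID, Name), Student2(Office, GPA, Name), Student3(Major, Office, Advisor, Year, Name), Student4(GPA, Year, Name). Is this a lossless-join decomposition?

Chase test. Columns are Major, Office, SID, Advisor, GPA, Year, Name; row i has aⱼ where attribute j ∈ Studenti, else bᵢⱼ.
Initial tableau (one row per fragment):
  row 1: a1 b12 a3 b14 b15 b16 a7
  row 2: b21 a2 b23 b24 a5 b26 a7
  row 3: a1 a2 b33 a4 b35 a6 a7
  row 4: b41 b42 b43 b44 a5 a6 a7
Rows 1 and 2 agree on Name; apply Name→GPA and equate their GPA entries.
Rows 1 and 3 agree on Name; apply Name→GPA and equate their GPA entries.
Rows 1 and 3 agree on Major, GPA; apply Major, GPA→Office and equate their Office entries.
Rows 3 and 4 agree on GPA, Year; apply GPA, Year→SID, Advisor and equate their SID, Advisor entries.
No row becomes fully distinguished — the join is lossy.

No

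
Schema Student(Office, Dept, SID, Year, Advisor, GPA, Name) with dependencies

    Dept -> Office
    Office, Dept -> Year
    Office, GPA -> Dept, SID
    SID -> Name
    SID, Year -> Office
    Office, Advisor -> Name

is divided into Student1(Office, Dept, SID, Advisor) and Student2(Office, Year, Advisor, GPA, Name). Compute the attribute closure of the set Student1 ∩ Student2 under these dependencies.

Student1 ∩ Student2 = {Office, Advisor}.
Office, Advisor → Name applies, adding Name
Closure: {Office, Advisor, Name}.

Office, Advisor, Name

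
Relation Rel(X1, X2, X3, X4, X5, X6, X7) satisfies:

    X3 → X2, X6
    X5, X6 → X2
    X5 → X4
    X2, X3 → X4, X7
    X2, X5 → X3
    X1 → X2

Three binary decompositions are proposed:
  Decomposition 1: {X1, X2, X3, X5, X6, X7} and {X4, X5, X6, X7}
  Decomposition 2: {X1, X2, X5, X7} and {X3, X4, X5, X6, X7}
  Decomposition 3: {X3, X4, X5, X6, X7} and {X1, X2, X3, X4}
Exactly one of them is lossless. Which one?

Decomposition 1

Decomposition 1: common = {X5, X6, X7}, closure = {X2, X3, X4, X5, X6, X7} → lossless.
Decomposition 2: common = {X5, X7}, closure = {X4, X5, X7} → lossy.
Decomposition 3: common = {X3, X4}, closure = {X2, X3, X4, X6, X7} → lossy.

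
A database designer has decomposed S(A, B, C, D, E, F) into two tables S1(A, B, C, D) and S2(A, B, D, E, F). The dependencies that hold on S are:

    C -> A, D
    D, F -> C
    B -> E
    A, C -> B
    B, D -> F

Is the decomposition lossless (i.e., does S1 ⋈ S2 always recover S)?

Yes

Common attributes: S1 ∩ S2 = {A, B, D}.
Closure of {A, B, D}: B → E applies, adding E; B, D → F applies, adding F; D, F → C applies, adding C. So (A, B, D)⁺ = {A, B, C, D, E, F}.
This closure contains every attribute of S1, so S1 ∩ S2 → S1. The join is lossless.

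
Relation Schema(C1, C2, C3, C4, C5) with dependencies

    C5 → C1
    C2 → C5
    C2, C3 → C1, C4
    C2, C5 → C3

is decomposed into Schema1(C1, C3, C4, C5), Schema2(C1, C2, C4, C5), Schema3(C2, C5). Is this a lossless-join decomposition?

Chase test. Columns are C1, C2, C3, C4, C5; row i has aⱼ where attribute j ∈ Schemai, else bᵢⱼ.
Initial tableau (one row per fragment):
  row 1: a1 b12 a3 a4 a5
  row 2: a1 a2 b23 a4 a5
  row 3: b31 a2 b33 b34 a5
Rows 1 and 3 agree on C5; apply C5→C1 and equate their C1 entries.
Rows 2 and 3 agree on C2, C5; apply C2, C5→C3 and equate their C3 entries.
Rows 2 and 3 agree on C2, C3; apply C2, C3→C1, C4 and equate their C1, C4 entries.
No row becomes fully distinguished — the join is lossy.

No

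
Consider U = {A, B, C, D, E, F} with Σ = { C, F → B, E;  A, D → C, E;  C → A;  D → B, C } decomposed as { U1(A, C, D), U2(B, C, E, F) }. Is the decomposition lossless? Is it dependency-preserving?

lossy and not dependency-preserving

Lossless test: (C)⁺ = {A, C}, which is a superkey of neither fragment — lossy.
Dependency preservation: the restricted closure of {A, D} across the fragments never reaches {C, E}, so A, D → C, E cannot be enforced without a join — not preserved.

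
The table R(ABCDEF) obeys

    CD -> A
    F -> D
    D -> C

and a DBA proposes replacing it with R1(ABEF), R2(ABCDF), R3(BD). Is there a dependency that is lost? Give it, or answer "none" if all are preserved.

CD → A lies within R2.
F → D lies within R2.
D → C lies within R2.
Every dependency is enforceable on the fragments, so the decomposition is dependency-preserving.

none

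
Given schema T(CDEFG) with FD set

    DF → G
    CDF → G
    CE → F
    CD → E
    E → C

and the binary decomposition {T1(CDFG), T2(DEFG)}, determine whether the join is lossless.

Common attributes: T1 ∩ T2 = {DFG}.
No dependency enlarges {DFG}, so (DFG)⁺ = {DFG}.
The closure contains neither all of T1 = {CDFG} nor all of T2 = {DEFG}, so the common attributes are not a superkey of either fragment. The join is lossy.

No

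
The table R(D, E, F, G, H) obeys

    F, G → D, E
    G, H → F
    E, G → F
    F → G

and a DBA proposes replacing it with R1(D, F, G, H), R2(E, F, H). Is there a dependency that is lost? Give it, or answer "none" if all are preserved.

E, G → F

Check E, G → F: no single fragment contains all of {E, F, G}, and the restricted closure of {E, G} across the fragments never reaches {F}.
F, G → D, E is preserved.
G, H → F is preserved.
F → G is preserved.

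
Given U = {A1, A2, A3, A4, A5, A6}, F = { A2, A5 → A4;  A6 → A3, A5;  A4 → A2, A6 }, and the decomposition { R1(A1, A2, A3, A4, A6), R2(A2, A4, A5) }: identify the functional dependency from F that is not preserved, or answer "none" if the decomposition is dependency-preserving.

Check A6 → A3, A5: no single fragment contains all of {A3, A5, A6}, and the restricted closure of {A6} across the fragments never reaches {A3, A5}.
A2, A5 → A4 is preserved.
A4 → A2, A6 is preserved.

A6 → A3, A5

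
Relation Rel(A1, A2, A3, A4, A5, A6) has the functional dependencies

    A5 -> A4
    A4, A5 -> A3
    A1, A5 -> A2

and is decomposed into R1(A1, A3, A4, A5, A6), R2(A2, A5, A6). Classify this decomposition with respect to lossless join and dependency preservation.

Lossless test: (A5, A6)⁺ = {A3, A4, A5, A6}, which is a superkey of neither fragment — lossy.
Dependency preservation: the restricted closure of {A1, A5} across the fragments never reaches {A2}, so A1, A5 → A2 cannot be enforced without a join — not preserved.

lossy and not dependency-preserving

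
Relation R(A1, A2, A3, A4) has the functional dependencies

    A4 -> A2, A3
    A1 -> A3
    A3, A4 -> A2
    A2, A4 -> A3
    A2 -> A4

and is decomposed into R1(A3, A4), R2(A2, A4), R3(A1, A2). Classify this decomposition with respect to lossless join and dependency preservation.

Lossless test (chase): Rows 1 and 2 agree on A4; apply A4→A2, A3 and equate their A2, A3 entries. Rows 1 and 3 agree on A2; apply A2→A4 and equate their A4 entries. Rows 1 and 3 agree on A4; apply A4→A2, A3 and equate their A2, A3 entries. Row 3 is now all distinguished symbols — the join is lossless.
Dependency preservation: the restricted closure of {A1} across the fragments never reaches {A3}, so A1 → A3 cannot be enforced without a join — not preserved.

lossless but not dependency-preserving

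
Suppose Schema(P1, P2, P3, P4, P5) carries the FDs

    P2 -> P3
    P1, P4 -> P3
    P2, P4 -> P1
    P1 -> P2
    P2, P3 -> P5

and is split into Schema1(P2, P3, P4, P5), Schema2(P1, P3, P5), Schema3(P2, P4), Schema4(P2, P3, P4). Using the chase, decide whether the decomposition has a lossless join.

Chase test. Columns are P1, P2, P3, P4, P5; row i has aⱼ where attribute j ∈ Schemai, else bᵢⱼ.
Initial tableau (one row per fragment):
  row 1: b11 a2 a3 a4 a5
  row 2: a1 b22 a3 b24 a5
  row 3: b31 a2 b33 a4 b35
  row 4: b41 a2 a3 a4 b45
Rows 1 and 3 agree on P2; apply P2→P3 and equate their P3 entries.
Rows 1 and 3 agree on P2, P4; apply P2, P4→P1 and equate their P1 entries.
Rows 1 and 4 agree on P2, P4; apply P2, P4→P1 and equate their P1 entries.
Rows 1 and 3 agree on P2, P3; apply P2, P3→P5 and equate their P5 entries.
Rows 1 and 4 agree on P2, P3; apply P2, P3→P5 and equate their P5 entries.
No row becomes fully distinguished — the join is lossy.

No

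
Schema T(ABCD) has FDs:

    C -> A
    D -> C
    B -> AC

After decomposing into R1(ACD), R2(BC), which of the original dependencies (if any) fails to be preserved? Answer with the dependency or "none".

none

C → A lies within R1.
D → C lies within R1.
B → AC: restricted closure across fragments reaches AC.
Every dependency is enforceable on the fragments, so the decomposition is dependency-preserving.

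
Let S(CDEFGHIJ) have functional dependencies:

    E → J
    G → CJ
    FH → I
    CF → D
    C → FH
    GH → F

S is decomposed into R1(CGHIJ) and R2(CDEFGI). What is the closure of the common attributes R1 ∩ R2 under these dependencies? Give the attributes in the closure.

CDFGHIJ

R1 ∩ R2 = {CGI}.
G → CJ applies, adding J
C → FH applies, adding FH
CF → D applies, adding D
Closure: {CDFGHIJ}.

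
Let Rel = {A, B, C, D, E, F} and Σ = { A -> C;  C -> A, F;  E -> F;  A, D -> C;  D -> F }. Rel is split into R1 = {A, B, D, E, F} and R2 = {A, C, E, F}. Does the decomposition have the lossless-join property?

Common attributes: R1 ∩ R2 = {A, E, F}.
Closure of {A, E, F}: A → C applies, adding C. So (A, E, F)⁺ = {A, C, E, F}.
This closure contains every attribute of R2, so R1 ∩ R2 → R2. The join is lossless.

Yes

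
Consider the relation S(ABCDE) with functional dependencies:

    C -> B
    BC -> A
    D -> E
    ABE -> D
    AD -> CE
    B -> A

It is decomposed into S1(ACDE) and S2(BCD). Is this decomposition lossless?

Yes

Common attributes: S1 ∩ S2 = {CD}.
Closure of {CD}: C → B applies, adding B; BC → A applies, adding A; D → E applies, adding E. So (CD)⁺ = {ABCDE}.
This closure contains every attribute of S1, so S1 ∩ S2 → S1. The join is lossless.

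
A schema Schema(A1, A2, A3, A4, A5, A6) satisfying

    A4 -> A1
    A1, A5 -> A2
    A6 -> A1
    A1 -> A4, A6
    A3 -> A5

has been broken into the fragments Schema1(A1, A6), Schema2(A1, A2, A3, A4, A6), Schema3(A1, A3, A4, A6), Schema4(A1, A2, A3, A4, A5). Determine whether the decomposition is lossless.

Yes

Chase test. Columns are A1, A2, A3, A4, A5, A6; row i has aⱼ where attribute j ∈ Schemai, else bᵢⱼ.
Initial tableau (one row per fragment):
  row 1: a1 b12 b13 b14 b15 a6
  row 2: a1 a2 a3 a4 b25 a6
  row 3: a1 b32 a3 a4 b35 a6
  row 4: a1 a2 a3 a4 a5 b46
Rows 1 and 2 agree on A1; apply A1→A4, A6 and equate their A4, A6 entries.
Rows 1 and 4 agree on A1; apply A1→A4, A6 and equate their A4, A6 entries.
Rows 2 and 3 agree on A3; apply A3→A5 and equate their A5 entries.
Rows 2 and 4 agree on A3; apply A3→A5 and equate their A5 entries.
Rows 2 and 3 agree on A1, A5; apply A1, A5→A2 and equate their A2 entries.
Row 2 is now all distinguished symbols — the join is lossless.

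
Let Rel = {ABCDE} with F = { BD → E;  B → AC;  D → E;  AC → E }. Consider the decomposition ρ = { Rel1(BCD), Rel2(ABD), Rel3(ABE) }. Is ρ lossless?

Yes

Chase test. Columns are ABCDE; row i has aⱼ where attribute j ∈ Reli, else bᵢⱼ.
Initial tableau (one row per fragment):
  row 1: b11 a2 a3 a4 b15
  row 2: a1 a2 b23 a4 b25
  row 3: a1 a2 b33 b34 a5
Rows 1 and 2 agree on BD; apply BD→E and equate their E entries.
Rows 1 and 2 agree on B; apply B→AC and equate their AC entries.
Rows 1 and 3 agree on B; apply B→AC and equate their AC entries.
Rows 1 and 3 agree on AC; apply AC→E and equate their E entries.
Row 1 is now all distinguished symbols — the join is lossless.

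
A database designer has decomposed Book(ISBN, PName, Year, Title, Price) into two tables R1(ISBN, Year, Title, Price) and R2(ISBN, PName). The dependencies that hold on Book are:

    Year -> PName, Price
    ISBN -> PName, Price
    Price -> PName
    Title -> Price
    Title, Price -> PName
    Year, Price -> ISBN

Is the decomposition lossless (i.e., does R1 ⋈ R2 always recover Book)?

Common attributes: R1 ∩ R2 = {ISBN}.
Closure of {ISBN}: ISBN → PName, Price applies, adding PName, Price. So (ISBN)⁺ = {ISBN, PName, Price}.
This closure contains every attribute of R2, so R1 ∩ R2 → R2. The join is lossless.

Yes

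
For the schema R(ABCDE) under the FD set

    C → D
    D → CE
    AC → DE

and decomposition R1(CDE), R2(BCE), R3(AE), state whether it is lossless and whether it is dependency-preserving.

lossy but dependency-preserving

Lossless test (chase): Rows 1 and 2 agree on C; apply C→D and equate their D entries. No row becomes fully distinguished — the join is lossy.
Dependency preservation: AC → DE is not contained in any single fragment, but the restricted closure of its left-hand side across the fragments still reaches the right-hand side; the remaining FDs each lie inside some fragment. All dependencies are preserved.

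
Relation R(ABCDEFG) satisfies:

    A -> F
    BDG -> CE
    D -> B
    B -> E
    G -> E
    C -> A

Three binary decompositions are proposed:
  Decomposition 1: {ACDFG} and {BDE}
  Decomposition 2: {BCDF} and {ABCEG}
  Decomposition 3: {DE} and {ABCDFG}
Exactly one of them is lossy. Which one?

Decomposition 2

Decomposition 1: common = {D}, closure = {BDE} → lossless.
Decomposition 2: common = {BC}, closure = {ABCEF} → lossy.
Decomposition 3: common = {D}, closure = {BDE} → lossless.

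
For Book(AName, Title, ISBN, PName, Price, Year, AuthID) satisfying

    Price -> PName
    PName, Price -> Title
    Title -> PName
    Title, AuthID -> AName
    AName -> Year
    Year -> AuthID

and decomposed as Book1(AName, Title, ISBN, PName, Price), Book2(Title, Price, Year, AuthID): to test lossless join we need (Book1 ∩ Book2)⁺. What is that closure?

Title, PName, Price

Book1 ∩ Book2 = {Title, Price}.
Price → PName applies, adding PName
Closure: {Title, PName, Price}.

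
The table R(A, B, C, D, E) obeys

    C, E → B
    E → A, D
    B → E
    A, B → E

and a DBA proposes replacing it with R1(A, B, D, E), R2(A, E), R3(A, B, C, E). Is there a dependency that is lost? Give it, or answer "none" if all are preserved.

none

C, E → B lies within R3.
E → A, D lies within R1.
B → E lies within R1.
A, B → E lies within R1.
Every dependency is enforceable on the fragments, so the decomposition is dependency-preserving.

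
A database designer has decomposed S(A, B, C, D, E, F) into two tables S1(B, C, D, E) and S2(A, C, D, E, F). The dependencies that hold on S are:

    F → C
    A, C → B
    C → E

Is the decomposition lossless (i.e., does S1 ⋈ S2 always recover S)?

Common attributes: S1 ∩ S2 = {C, D, E}.
No dependency enlarges {C, D, E}, so (C, D, E)⁺ = {C, D, E}.
The closure contains neither all of S1 = {B, C, D, E} nor all of S2 = {A, C, D, E, F}, so the common attributes are not a superkey of either fragment. The join is lossy.

No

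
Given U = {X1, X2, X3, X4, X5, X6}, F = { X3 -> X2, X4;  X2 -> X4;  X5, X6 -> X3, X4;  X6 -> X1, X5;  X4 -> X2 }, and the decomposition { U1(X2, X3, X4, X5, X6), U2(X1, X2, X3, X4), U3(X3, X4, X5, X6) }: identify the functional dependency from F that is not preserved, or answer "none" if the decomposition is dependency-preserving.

Check X6 → X1, X5: no single fragment contains all of {X1, X5, X6}, and the restricted closure of {X6} across the fragments never reaches {X1, X5}.
X3 → X2, X4 is preserved.
X2 → X4 is preserved.
X5, X6 → X3, X4 is preserved.
X4 → X2 is preserved.

X6 -> X1, X5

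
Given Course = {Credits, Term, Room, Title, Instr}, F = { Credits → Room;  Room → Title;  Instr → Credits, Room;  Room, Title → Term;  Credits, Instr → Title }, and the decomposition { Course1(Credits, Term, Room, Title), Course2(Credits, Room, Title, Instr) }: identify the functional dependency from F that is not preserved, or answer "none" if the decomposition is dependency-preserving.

none

Credits → Room lies within Course1.
Room → Title lies within Course1.
Instr → Credits, Room lies within Course2.
Room, Title → Term lies within Course1.
Credits, Instr → Title lies within Course2.
Every dependency is enforceable on the fragments, so the decomposition is dependency-preserving.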